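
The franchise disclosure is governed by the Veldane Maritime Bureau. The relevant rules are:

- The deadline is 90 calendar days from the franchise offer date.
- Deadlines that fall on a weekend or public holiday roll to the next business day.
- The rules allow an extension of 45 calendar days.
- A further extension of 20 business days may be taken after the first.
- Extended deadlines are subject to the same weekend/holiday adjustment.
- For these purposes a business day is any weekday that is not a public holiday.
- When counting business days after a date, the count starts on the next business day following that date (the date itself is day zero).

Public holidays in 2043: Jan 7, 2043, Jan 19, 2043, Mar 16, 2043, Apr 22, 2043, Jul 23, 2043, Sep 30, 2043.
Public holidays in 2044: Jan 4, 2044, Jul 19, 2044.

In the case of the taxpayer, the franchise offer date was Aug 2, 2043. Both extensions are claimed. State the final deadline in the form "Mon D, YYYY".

Jan 15, 2044

Trigger date Aug 2, 2043 + 90 calendar days = Oct 31, 2043.
Because Oct 31, 2043 is a Saturday, the deadline becomes Nov 2, 2043 (Monday).
Add the 45 calendar-day extension to Nov 2, 2043: Dec 17, 2043.
Dec 17, 2043 (Thursday) is already a business day.
The 20-business-day extension runs from Dec 17, 2043 to Jan 15, 2044.
Jan 15, 2044 (Friday) is already a business day.
The final due date is Jan 15, 2044.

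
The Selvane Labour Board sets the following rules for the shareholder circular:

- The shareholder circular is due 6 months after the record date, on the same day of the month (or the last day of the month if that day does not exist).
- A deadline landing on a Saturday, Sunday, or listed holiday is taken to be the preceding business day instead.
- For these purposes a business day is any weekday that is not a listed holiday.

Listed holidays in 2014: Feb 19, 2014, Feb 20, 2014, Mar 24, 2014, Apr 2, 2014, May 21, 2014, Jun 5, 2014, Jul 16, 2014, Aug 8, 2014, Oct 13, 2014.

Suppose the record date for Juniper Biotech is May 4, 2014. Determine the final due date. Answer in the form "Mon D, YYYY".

Nov 4, 2014

6 months from May 4, 2014 is Nov 4, 2014.
Since Nov 4, 2014 is a Tuesday and not a holiday, the date is unchanged.
Final deadline: Nov 4, 2014.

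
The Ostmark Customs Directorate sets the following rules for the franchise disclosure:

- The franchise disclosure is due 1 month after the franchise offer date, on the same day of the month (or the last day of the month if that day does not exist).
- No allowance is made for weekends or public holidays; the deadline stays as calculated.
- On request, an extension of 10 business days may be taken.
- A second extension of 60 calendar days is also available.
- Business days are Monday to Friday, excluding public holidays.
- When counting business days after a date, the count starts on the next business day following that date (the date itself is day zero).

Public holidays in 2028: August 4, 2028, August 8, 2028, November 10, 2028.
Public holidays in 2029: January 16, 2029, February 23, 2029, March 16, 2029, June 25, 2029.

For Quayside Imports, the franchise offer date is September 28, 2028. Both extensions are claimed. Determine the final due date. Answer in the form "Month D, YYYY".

January 12, 2029

1 month from September 28, 2028 is October 28, 2028.
No adjustment is made for weekends or holidays, so October 28, 2028 stands.
Applying the 10-business-day extension: 10 business days after October 28, 2028 is November 13, 2028.
November 13, 2028 is a Monday; no weekend or holiday adjustment applies.
Add the 60 calendar-day extension to November 13, 2028: January 12, 2029.
January 12, 2029 is a Friday; no weekend or holiday adjustment applies.
Final deadline: January 12, 2029.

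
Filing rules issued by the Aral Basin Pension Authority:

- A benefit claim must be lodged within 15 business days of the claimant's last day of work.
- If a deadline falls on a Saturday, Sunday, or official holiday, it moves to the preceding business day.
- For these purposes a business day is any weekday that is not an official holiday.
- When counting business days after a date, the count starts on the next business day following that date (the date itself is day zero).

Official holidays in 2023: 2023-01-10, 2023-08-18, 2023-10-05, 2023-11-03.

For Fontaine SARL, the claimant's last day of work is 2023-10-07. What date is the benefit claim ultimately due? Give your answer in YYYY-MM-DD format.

Counting 15 business days after 2023-10-07 (skipping weekends and listed holidays) reaches 2023-10-27.
2023-10-27 is a Friday and not a listed holiday, so it stands.
So the filing is due 2023-10-27.

2023-10-27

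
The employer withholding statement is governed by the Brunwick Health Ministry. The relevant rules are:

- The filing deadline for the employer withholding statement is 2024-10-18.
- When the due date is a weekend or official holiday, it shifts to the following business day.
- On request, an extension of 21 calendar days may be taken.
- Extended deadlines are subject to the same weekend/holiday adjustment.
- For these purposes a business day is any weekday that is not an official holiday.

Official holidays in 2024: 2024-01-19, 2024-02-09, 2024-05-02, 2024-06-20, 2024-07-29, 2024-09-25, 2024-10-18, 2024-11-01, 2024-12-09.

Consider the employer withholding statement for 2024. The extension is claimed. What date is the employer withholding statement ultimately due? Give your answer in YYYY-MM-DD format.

The statutory due date is 2024-10-18.
2024-10-18 falls on a listed holiday. Rolling to the next business day gives 2024-10-21, a Monday.
Add the 21 calendar-day extension to 2024-10-21: 2024-11-11.
2024-11-11 (Monday) is already a business day.
Final deadline: 2024-11-11.

2024-11-11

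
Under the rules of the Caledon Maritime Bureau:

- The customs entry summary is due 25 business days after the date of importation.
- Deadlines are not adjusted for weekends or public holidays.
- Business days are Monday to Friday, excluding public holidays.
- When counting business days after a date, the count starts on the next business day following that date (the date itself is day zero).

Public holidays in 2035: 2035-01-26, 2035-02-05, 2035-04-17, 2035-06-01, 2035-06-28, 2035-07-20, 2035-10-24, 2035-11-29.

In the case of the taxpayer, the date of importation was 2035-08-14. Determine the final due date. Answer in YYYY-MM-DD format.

2035-09-18

Starting the day after 2035-08-14 and counting 25 business days lands on 2035-09-18.
2035-09-18 is a Tuesday; no weekend or holiday adjustment applies.
So the filing is due 2035-09-18.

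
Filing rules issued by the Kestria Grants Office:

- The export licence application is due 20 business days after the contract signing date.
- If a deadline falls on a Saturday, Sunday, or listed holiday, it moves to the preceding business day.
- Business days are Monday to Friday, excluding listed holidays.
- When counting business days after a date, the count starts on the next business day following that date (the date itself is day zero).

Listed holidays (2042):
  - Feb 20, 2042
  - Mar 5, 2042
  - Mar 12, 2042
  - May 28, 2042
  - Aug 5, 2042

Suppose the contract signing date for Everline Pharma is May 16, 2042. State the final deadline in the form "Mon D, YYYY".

Jun 16, 2042

Counting 20 business days after May 16, 2042 (skipping weekends and listed holidays) reaches Jun 16, 2042.
Jun 16, 2042 falls on a Monday, which is a business day, so no adjustment is needed.
So the filing is due Jun 16, 2042.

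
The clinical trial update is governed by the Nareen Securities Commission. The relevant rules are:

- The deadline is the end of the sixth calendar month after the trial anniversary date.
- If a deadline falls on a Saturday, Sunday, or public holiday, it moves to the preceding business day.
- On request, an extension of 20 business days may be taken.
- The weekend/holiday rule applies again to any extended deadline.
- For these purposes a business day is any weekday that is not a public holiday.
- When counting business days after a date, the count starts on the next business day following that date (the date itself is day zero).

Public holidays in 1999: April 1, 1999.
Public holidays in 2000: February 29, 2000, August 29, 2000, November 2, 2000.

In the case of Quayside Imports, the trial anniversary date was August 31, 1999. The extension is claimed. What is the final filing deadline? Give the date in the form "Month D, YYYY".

March 28, 2000

6 months after August 31, 1999 is February 2000; that month ends on February 29, 2000.
February 29, 2000 is a listed holiday, so it moves to the preceding business day, February 28, 2000 (Monday).
The 20-business-day extension runs from February 28, 2000 to March 28, 2000.
March 28, 2000 falls on a Tuesday, which is a business day, so no adjustment is needed.
Final deadline: March 28, 2000.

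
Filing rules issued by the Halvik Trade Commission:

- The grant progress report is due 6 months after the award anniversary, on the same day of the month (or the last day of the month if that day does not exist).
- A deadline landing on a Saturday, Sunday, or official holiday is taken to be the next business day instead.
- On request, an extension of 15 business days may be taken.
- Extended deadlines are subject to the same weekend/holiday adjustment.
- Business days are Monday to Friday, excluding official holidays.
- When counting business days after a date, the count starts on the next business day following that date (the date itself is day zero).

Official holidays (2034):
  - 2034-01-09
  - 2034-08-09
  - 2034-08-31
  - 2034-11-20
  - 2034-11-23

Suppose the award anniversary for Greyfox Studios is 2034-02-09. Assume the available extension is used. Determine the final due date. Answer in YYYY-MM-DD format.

2034-09-01

6 months after 2034-02-09, on the same day of the month, is 2034-08-09.
2034-08-09 is a listed holiday, so it moves to the next business day, 2034-08-10 (Thursday).
Counting 15 further business days from 2034-08-10 reaches 2034-09-01.
2034-09-01 is a Friday and not a listed holiday, so it stands.
So the filing is due 2034-09-01.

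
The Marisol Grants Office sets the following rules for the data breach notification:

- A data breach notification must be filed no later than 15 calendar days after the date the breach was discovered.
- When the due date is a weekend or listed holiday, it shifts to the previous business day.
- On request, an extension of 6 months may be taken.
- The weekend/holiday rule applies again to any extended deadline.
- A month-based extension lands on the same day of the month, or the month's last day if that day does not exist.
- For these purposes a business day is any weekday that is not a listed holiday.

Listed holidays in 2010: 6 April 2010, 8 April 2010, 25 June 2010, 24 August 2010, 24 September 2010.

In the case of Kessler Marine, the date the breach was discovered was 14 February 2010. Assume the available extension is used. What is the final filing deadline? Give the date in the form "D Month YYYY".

1 September 2010

From 14 February 2010, 15 calendar days later is 1 March 2010.
1 March 2010 is a Monday and not a listed holiday, so it stands.
The 6 months extension carries 1 March 2010 to 1 September 2010.
1 September 2010 (Wednesday) is already a business day.
So the filing is due 1 September 2010.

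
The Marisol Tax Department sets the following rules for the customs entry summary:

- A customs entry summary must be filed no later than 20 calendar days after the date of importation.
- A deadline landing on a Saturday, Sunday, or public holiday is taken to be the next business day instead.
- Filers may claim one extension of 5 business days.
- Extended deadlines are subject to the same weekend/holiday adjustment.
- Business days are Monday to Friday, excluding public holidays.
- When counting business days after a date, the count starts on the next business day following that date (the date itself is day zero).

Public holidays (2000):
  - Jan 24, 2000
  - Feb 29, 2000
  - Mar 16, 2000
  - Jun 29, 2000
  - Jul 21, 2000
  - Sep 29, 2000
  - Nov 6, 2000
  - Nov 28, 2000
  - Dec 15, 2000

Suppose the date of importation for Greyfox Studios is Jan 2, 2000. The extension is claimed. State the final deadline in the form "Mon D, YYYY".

Feb 1, 2000

From Jan 2, 2000, 20 calendar days later is Jan 22, 2000.
Jan 22, 2000 falls on a Saturday. Rolling to the next business day gives Jan 25, 2000, a Tuesday.
Counting 5 further business days from Jan 25, 2000 reaches Feb 1, 2000.
Feb 1, 2000 falls on a Tuesday, which is a business day, so no adjustment is needed.
The final due date is Feb 1, 2000.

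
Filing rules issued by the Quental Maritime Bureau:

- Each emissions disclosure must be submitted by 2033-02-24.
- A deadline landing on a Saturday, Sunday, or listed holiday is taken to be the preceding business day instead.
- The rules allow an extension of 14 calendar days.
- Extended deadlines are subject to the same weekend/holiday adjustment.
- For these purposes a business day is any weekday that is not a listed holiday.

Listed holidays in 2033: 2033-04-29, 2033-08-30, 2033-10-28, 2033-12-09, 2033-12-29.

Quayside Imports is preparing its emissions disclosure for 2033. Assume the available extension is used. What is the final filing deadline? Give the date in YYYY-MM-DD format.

2033-03-10

The statutory due date is 2033-02-24.
2033-02-24 falls on a Thursday, which is a business day, so no adjustment is needed.
Add the 14 calendar-day extension to 2033-02-24: 2033-03-10.
Since 2033-03-10 is a Thursday and not a holiday, the date is unchanged.
So the filing is due 2033-03-10.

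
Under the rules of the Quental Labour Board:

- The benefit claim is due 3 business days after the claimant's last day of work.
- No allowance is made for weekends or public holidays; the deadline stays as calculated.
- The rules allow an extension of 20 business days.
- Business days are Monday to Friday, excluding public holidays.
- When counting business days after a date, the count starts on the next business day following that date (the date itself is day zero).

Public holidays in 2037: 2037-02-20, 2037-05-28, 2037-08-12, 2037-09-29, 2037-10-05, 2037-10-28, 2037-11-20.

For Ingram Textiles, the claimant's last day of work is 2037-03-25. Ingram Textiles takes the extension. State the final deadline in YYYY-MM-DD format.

Starting the day after 2037-03-25 and counting 3 business days lands on 2037-03-30.
2037-03-30 is a Monday; no weekend or holiday adjustment applies.
The 20-business-day extension runs from 2037-03-30 to 2037-04-27.
2037-04-27 falls on a Monday. The rules make no weekend/holiday allowance, so it remains 2037-04-27.
So the filing is due 2037-04-27.

2037-04-27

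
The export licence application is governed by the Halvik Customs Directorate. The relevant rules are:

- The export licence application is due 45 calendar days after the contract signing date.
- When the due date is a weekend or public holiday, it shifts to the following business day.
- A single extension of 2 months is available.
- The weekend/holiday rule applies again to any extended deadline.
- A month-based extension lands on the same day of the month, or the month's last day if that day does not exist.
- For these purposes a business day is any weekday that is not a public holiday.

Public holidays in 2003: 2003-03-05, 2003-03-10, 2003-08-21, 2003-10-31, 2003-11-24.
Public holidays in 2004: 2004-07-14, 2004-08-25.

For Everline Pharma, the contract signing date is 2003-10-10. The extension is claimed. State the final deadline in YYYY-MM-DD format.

2004-01-26

Adding 45 calendar days to 2003-10-10 gives 2003-11-24.
Because 2003-11-24 is a listed holiday, the deadline becomes 2003-11-25 (Tuesday).
Applying the 2 months extension: 2 months after 2003-11-25 is 2004-01-25.
2004-01-25 is a Sunday; the next business day is 2004-01-26 (Monday).
Deadline: 2004-01-26.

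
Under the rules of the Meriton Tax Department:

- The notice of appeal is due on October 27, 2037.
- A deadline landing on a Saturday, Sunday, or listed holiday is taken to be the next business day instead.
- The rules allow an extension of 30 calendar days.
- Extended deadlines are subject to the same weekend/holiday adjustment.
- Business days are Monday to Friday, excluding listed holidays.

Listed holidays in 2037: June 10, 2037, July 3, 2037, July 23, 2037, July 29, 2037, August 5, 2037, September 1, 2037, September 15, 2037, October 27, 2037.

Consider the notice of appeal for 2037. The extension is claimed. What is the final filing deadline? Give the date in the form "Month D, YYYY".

November 27, 2037

Start from the fixed due date, October 27, 2037.
October 27, 2037 is a listed holiday, so it moves to the next business day, October 28, 2037 (Wednesday).
Applying the 30-calendar-day extension: October 28, 2037 + 30 days = November 27, 2037.
November 27, 2037 (Friday) is already a business day.
Deadline: November 27, 2037.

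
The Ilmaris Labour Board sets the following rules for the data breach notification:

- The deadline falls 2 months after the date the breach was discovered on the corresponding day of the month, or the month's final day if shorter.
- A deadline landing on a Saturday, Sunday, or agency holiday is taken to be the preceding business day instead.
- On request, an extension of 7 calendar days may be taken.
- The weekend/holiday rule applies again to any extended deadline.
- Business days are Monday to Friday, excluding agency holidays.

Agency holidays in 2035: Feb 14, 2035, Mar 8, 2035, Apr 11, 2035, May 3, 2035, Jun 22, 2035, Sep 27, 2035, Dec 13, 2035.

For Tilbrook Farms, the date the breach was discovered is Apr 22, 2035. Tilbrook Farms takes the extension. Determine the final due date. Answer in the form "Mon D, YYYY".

Jun 28, 2035

Moving 2 months forward from Apr 22, 2035 on the corresponding day gives Jun 22, 2035.
Jun 22, 2035 is a listed holiday, so it moves to the preceding business day, Jun 21, 2035 (Thursday).
With the 7-day extension, Jun 21, 2035 becomes Jun 28, 2035.
Jun 28, 2035 falls on a Thursday, which is a business day, so no adjustment is needed.
So the filing is due Jun 28, 2035.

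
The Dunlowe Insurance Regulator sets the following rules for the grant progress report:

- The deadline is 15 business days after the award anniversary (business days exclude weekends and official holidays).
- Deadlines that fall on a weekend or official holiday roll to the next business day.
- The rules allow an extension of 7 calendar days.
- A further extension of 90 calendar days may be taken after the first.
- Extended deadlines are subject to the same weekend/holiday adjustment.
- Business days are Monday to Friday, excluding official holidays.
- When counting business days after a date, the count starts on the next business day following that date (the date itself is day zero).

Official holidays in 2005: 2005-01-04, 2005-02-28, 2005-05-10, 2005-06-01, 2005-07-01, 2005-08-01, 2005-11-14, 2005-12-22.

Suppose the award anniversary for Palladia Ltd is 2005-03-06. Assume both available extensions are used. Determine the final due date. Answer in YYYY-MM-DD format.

2005-06-30

15 business days after 2005-03-06, excluding weekends and holidays, is 2005-03-25.
2005-03-25 (Friday) is already a business day.
Applying the 7-calendar-day extension: 2005-03-25 + 7 days = 2005-04-01.
2005-04-01 is a Friday and not a listed holiday, so it stands.
Add the 90 calendar-day extension to 2005-04-01: 2005-06-30.
Since 2005-06-30 is a Thursday and not a holiday, the date is unchanged.
The final due date is 2005-06-30.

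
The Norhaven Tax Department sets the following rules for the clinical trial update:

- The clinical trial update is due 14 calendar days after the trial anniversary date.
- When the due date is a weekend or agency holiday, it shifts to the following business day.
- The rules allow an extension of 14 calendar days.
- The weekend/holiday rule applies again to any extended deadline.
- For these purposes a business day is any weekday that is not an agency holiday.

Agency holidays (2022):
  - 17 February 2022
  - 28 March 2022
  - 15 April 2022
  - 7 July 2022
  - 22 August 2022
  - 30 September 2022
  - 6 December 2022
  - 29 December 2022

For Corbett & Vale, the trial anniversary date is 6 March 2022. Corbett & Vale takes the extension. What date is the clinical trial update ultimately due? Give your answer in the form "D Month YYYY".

4 April 2022

Trigger date 6 March 2022 + 14 calendar days = 20 March 2022.
20 March 2022 falls on a Sunday. Rolling to the next business day gives 21 March 2022, a Monday.
Applying the 14-calendar-day extension: 21 March 2022 + 14 days = 4 April 2022.
Since 4 April 2022 is a Monday and not a holiday, the date is unchanged.
So the filing is due 4 April 2022.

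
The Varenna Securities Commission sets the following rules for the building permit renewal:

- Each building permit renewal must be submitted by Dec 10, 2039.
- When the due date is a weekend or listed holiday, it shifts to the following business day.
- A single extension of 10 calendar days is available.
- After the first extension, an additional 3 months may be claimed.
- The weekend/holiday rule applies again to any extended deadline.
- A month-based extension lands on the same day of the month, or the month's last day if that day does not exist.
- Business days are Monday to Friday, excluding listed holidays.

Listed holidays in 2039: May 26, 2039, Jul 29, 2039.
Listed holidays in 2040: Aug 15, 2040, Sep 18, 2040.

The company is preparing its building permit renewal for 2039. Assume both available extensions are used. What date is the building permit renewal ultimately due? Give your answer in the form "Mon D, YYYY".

Start from the fixed due date, Dec 10, 2039.
Dec 10, 2039 falls on a Saturday. Rolling to the next business day gives Dec 12, 2039, a Monday.
The 10-calendar-day extension moves the deadline from Dec 12, 2039 to Dec 22, 2039.
Dec 22, 2039 (Thursday) is already a business day.
Add 3 months to Dec 22, 2039: Mar 22, 2040.
Mar 22, 2040 (Thursday) is already a business day.
So the filing is due Mar 22, 2040.

Mar 22, 2040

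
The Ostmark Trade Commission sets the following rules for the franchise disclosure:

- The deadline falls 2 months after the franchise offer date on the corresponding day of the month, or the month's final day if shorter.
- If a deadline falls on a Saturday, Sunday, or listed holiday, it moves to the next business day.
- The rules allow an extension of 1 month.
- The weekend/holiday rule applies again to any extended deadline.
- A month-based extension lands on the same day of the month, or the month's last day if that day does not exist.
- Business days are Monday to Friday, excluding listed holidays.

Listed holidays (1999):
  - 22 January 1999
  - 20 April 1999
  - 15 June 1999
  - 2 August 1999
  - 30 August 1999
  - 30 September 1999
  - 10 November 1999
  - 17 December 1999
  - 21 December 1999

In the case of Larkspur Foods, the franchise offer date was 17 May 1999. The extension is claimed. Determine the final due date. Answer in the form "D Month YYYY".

Moving 2 months forward from 17 May 1999 on the corresponding day gives 17 July 1999.
17 July 1999 is a Saturday, so it moves to the next business day, 19 July 1999 (Monday).
Applying the 1 month extension: 1 month after 19 July 1999 is 19 August 1999.
Since 19 August 1999 is a Thursday and not a holiday, the date is unchanged.
Deadline: 19 August 1999.

19 August 1999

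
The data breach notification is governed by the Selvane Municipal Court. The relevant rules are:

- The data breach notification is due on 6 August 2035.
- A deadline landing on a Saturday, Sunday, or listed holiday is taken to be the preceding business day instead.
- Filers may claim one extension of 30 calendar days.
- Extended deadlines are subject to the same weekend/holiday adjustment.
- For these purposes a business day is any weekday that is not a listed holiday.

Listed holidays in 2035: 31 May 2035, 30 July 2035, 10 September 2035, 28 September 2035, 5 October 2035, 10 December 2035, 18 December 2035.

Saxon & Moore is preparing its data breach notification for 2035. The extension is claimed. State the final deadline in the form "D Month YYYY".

The stated deadline is 6 August 2035.
6 August 2035 is a Monday and not a listed holiday, so it stands.
Applying the 30-calendar-day extension: 6 August 2035 + 30 days = 5 September 2035.
5 September 2035 (Wednesday) is already a business day.
Deadline: 5 September 2035.

5 September 2035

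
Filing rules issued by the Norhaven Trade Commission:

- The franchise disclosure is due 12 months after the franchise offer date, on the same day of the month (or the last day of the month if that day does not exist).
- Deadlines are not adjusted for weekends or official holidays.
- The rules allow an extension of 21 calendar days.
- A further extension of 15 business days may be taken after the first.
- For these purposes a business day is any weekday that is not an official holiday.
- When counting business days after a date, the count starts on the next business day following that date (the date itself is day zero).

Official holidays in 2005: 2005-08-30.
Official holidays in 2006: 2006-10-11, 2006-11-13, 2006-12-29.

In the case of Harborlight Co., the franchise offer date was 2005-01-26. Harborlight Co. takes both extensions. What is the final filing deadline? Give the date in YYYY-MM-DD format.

Moving 12 months forward from 2005-01-26 on the corresponding day gives 2006-01-26.
2006-01-26 is a Thursday; no weekend or holiday adjustment applies.
Applying the 21-calendar-day extension: 2006-01-26 + 21 days = 2006-02-16.
2006-02-16 falls on a Thursday. The rules make no weekend/holiday allowance, so it remains 2006-02-16.
Counting 15 further business days from 2006-02-16 reaches 2006-03-09.
No adjustment is made for weekends or holidays, so 2006-03-09 stands.
The final due date is 2006-03-09.

2006-03-09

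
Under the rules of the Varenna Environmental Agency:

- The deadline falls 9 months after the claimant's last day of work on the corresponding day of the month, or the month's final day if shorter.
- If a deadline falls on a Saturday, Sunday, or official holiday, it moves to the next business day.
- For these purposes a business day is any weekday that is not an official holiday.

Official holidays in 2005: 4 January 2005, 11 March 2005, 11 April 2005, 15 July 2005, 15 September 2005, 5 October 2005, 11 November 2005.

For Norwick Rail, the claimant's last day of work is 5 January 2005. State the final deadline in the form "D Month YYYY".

6 October 2005

9 months from 5 January 2005 is 5 October 2005.
5 October 2005 falls on a listed holiday. Rolling to the next business day gives 6 October 2005, a Thursday.
The final due date is 6 October 2005.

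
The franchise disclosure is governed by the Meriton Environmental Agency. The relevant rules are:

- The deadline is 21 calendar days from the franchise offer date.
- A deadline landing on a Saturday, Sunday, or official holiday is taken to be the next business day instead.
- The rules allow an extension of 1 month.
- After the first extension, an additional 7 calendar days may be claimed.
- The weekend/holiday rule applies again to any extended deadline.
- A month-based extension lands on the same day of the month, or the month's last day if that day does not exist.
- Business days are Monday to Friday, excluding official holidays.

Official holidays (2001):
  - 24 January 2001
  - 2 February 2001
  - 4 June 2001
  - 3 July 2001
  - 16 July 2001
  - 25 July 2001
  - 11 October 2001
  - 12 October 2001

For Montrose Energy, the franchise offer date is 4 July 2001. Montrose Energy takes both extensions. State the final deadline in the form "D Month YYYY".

3 September 2001

Trigger date 4 July 2001 + 21 calendar days = 25 July 2001.
25 July 2001 is a listed holiday; the next business day is 26 July 2001 (Thursday).
Add 1 month to 26 July 2001: 26 August 2001.
26 August 2001 is a Sunday, so it moves to the next business day, 27 August 2001 (Monday).
With the 7-day extension, 27 August 2001 becomes 3 September 2001.
3 September 2001 (Monday) is already a business day.
Deadline: 3 September 2001.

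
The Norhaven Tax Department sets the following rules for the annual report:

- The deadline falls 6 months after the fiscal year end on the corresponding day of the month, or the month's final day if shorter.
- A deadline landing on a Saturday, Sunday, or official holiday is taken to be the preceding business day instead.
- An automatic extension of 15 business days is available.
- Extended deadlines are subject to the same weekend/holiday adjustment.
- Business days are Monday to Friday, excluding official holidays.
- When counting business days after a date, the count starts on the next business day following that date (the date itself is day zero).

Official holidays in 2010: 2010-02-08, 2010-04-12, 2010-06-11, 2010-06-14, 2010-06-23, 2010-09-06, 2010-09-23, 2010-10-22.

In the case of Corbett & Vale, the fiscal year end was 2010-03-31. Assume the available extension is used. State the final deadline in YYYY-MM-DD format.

2010-10-21

6 months after 2010-03-31, on the same day of the month, is 2010-09-30 (day 31 does not exist in September, so the month's last day is used).
Since 2010-09-30 is a Thursday and not a holiday, the date is unchanged.
The 15-business-day extension runs from 2010-09-30 to 2010-10-21.
Since 2010-10-21 is a Thursday and not a holiday, the date is unchanged.
The final due date is 2010-10-21.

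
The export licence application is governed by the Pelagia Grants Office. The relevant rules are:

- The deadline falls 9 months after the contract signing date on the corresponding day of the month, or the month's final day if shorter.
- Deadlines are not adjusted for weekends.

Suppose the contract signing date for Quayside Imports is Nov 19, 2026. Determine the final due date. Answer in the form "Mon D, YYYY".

9 months after Nov 19, 2026, on the same day of the month, is Aug 19, 2027.
Aug 19, 2027 falls on a Thursday. The rules make no weekend/holiday allowance, so it remains Aug 19, 2027.
Deadline: Aug 19, 2027.

Aug 19, 2027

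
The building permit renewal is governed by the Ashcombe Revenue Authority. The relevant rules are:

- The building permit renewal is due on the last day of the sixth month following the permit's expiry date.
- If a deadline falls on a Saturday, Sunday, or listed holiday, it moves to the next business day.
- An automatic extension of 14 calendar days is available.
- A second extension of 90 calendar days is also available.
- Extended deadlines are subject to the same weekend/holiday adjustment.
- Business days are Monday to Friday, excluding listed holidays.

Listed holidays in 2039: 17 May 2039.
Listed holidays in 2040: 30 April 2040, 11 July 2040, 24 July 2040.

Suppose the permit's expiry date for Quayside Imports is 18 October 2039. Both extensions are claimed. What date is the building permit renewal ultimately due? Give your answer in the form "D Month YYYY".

13 August 2040

The sixth month after 18 October 2039 is April 2040, whose last day is 30 April 2040.
Because 30 April 2040 is a listed holiday, the deadline becomes 1 May 2040 (Tuesday).
Add the 14 calendar-day extension to 1 May 2040: 15 May 2040.
15 May 2040 (Tuesday) is already a business day.
Applying the 90-calendar-day extension: 15 May 2040 + 90 days = 13 August 2040.
13 August 2040 (Monday) is already a business day.
Deadline: 13 August 2040.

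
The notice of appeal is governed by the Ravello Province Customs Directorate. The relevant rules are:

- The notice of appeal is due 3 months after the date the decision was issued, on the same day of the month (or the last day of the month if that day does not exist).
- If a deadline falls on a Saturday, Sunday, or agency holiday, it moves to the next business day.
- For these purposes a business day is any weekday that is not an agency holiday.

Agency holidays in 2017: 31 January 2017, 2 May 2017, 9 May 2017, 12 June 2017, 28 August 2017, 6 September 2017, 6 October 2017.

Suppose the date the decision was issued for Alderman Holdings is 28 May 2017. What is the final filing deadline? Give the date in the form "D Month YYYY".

3 months from 28 May 2017 is 28 August 2017.
28 August 2017 is a listed holiday; the next business day is 29 August 2017 (Tuesday).
The final due date is 29 August 2017.

29 August 2017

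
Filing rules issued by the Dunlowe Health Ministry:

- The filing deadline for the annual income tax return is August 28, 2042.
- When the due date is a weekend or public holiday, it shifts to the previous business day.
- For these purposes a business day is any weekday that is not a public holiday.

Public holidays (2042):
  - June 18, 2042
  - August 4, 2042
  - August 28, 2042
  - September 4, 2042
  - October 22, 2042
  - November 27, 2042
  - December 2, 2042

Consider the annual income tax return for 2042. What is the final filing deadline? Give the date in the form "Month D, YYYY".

Start from the fixed due date, August 28, 2042.
August 28, 2042 is a listed holiday, so it moves to the preceding business day, August 27, 2042 (Wednesday).
Deadline: August 27, 2042.

August 27, 2042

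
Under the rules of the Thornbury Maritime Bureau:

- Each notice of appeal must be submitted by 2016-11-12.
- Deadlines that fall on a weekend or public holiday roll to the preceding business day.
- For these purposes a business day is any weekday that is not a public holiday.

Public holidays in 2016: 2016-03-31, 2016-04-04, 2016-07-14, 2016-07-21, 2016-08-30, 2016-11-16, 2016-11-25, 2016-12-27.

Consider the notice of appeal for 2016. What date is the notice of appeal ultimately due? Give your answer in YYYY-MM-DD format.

The statutory due date is 2016-11-12.
Because 2016-11-12 is a Saturday, the deadline becomes 2016-11-11 (Friday).
So the filing is due 2016-11-11.

2016-11-11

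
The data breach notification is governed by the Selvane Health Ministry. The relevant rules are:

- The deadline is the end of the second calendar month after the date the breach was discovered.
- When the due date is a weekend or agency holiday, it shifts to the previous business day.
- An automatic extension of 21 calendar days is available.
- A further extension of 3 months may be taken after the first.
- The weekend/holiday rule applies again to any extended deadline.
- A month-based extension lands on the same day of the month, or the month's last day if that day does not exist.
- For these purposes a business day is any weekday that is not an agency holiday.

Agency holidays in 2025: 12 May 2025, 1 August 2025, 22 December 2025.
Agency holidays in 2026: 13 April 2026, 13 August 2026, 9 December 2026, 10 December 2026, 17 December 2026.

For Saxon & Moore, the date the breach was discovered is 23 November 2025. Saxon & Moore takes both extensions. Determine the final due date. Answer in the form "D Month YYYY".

The second month after 23 November 2025 is January 2026, whose last day is 31 January 2026.
31 January 2026 is a Saturday, so it moves to the preceding business day, 30 January 2026 (Friday).
Applying the 21-calendar-day extension: 30 January 2026 + 21 days = 20 February 2026.
20 February 2026 falls on a Friday, which is a business day, so no adjustment is needed.
Add 3 months to 20 February 2026: 20 May 2026.
20 May 2026 (Wednesday) is already a business day.
So the filing is due 20 May 2026.

20 May 2026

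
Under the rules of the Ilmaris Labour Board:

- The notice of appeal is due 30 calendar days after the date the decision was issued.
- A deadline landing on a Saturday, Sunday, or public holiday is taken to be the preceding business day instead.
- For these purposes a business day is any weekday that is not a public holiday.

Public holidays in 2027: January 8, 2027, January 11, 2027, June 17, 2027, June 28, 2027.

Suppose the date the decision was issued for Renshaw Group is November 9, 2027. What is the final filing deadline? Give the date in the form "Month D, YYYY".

December 9, 2027

Trigger date November 9, 2027 + 30 calendar days = December 9, 2027.
December 9, 2027 falls on a Thursday, which is a business day, so no adjustment is needed.
Final deadline: December 9, 2027.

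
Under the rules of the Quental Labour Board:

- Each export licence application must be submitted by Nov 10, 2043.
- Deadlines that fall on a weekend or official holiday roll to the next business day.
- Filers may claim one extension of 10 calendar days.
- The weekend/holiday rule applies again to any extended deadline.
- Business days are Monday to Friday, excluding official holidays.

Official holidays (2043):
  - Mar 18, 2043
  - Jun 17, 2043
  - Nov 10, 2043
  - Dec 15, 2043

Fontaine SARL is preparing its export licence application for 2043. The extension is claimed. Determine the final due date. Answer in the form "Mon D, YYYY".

Nov 23, 2043

Start from the fixed due date, Nov 10, 2043.
Because Nov 10, 2043 is a listed holiday, the deadline becomes Nov 11, 2043 (Wednesday).
With the 10-day extension, Nov 11, 2043 becomes Nov 21, 2043.
Nov 21, 2043 is a Saturday, so it moves to the next business day, Nov 23, 2043 (Monday).
The final due date is Nov 23, 2043.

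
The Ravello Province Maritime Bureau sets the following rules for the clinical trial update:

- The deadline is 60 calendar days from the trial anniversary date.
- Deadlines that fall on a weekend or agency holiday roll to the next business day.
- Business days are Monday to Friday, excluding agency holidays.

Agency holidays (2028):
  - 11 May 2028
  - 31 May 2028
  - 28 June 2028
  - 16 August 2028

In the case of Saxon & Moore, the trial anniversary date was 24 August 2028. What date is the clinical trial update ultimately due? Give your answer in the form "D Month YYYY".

23 October 2028

60 calendar days after 24 August 2028 is 23 October 2028.
Since 23 October 2028 is a Monday and not a holiday, the date is unchanged.
The final due date is 23 October 2028.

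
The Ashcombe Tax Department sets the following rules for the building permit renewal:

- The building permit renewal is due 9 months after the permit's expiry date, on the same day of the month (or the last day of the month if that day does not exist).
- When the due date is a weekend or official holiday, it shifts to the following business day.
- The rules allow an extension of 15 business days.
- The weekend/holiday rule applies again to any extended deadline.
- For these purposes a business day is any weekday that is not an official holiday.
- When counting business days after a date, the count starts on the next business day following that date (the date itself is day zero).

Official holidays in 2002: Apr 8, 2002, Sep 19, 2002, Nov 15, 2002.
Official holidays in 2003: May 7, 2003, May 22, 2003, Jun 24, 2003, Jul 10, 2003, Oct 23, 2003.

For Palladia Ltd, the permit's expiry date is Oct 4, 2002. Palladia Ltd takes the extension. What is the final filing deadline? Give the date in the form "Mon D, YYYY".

Moving 9 months forward from Oct 4, 2002 on the corresponding day gives Jul 4, 2003.
Jul 4, 2003 falls on a Friday, which is a business day, so no adjustment is needed.
Applying the 15-business-day extension: 15 business days after Jul 4, 2003 is Jul 28, 2003.
Jul 28, 2003 (Monday) is already a business day.
So the filing is due Jul 28, 2003.

Jul 28, 2003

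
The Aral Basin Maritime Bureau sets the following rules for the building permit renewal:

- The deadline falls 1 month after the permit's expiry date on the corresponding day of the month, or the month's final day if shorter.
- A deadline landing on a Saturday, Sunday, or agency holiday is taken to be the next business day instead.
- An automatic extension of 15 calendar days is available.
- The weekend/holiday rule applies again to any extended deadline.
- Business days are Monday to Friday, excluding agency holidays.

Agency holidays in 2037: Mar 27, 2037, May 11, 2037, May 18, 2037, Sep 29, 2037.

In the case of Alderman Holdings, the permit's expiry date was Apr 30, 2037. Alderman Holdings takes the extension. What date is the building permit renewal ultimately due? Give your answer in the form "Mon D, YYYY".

Jun 16, 2037

Moving 1 month forward from Apr 30, 2037 on the corresponding day gives May 30, 2037.
May 30, 2037 is a Saturday, so it moves to the next business day, Jun 1, 2037 (Monday).
Applying the 15-calendar-day extension: Jun 1, 2037 + 15 days = Jun 16, 2037.
Jun 16, 2037 (Tuesday) is already a business day.
Final deadline: Jun 16, 2037.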